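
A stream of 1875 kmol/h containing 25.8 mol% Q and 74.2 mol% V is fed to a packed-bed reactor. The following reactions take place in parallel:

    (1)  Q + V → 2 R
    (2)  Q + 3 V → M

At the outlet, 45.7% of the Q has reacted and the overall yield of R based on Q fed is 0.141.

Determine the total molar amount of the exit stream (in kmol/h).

1310 kmol/h

Yield of R: 2ξ₁ / 483.8 = 0.141 → ξ₁ = 34.1 kmol/h.
Conversion of Q: 1ξ₁ + 1ξ₂ = 0.457 × 483.8 = 221.1 → ξ₂ = 187 kmol/h.
Outlet amounts (n = n₀ + Σ ν·ξ):
  Q: 483.8 − 1(34.1) − 1(187) = 262.7
  V: 1391 − 1(34.1) − 3(187) = 796.2
  R: 0 + 2(34.1) = 68.21
  M: 0 + 1(187) = 187
Total out = 262.7 + 796.2 + 68.21 + 187 = 1314 kmol/h.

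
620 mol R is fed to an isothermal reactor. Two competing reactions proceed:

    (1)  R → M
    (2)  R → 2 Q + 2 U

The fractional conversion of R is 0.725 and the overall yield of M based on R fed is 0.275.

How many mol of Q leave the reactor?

Yield of M: 1ξ₁ / 620 = 0.275 → ξ₁ = 170.5 mol.
Conversion of R: 1ξ₁ + 1ξ₂ = 0.725 × 620 = 449.5 → ξ₂ = 279 mol.
Outlet amounts (n = n₀ + Σ ν·ξ):
  R: 620 − 1(170.5) − 1(279) = 170.5
  M: 0 + 1(170.5) = 170.5
  Q: 0 + 2(279) = 558
  U: 0 + 2(279) = 558

558 mol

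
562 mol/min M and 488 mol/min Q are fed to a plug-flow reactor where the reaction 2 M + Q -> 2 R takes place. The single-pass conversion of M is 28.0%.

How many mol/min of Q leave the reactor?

M reacted = 0.28 × 562 = 157.4 mol/min; ν_M = −2, so ξ = 157.4/2 = 78.68 mol/min.
Outlet amounts (n = n₀ + ν ξ):
  M: 562 − 2(78.68) = 404.6
  Q: 488 − 1(78.68) = 409.3
  R: 0 + 2(78.68) = 157.4

409 mol/min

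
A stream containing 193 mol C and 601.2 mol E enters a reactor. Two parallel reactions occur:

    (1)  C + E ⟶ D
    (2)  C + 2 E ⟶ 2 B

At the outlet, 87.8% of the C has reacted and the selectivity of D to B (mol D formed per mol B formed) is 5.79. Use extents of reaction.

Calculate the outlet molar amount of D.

156 mol

Conversion of C: C consumed = 0.878 × 193 = 169.5 mol = 1ξ₁ + 1ξ₂.
Selectivity: 1ξ₁ / (2ξ₂) = 5.79 → ξ₁ = 11.58 ξ₂.
Substitute: (1·11.58 + 1) ξ₂ = 169.5 → ξ₂ = 13.47 mol, ξ₁ = 156 mol.
Outlet amounts (n = n₀ + Σ ν·ξ):
  C: 193 − 1(156) − 1(13.47) = 23.55
  E: 601.2 − 1(156) − 2(13.47) = 418.3
  D: 0 + 1(156) = 156
  B: 0 + 2(13.47) = 26.94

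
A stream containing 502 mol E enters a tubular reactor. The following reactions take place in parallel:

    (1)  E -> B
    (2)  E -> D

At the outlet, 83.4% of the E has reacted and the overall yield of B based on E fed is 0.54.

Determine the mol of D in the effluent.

Yield of B: 1ξ₁ / 502 = 0.54 → ξ₁ = 271.1 mol.
Conversion of E: 1ξ₁ + 1ξ₂ = 0.834 × 502 = 418.7 → ξ₂ = 147.6 mol.
Outlet amounts (n = n₀ + Σ ν·ξ):
  E: 502 − 1(271.1) − 1(147.6) = 83.33
  B: 0 + 1(271.1) = 271.1
  D: 0 + 1(147.6) = 147.6

148 mol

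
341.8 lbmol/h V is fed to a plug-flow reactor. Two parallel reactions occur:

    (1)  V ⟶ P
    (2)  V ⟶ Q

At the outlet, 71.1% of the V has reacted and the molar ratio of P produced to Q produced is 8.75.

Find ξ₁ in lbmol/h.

Conversion of V: V consumed = 0.711 × 341.8 = 243 lbmol/h = 1ξ₁ + 1ξ₂.
Selectivity: 1ξ₁ / (1ξ₂) = 8.75 → ξ₁ = 8.75 ξ₂.
Substitute: (1·8.75 + 1) ξ₂ = 243 → ξ₂ = 24.93 lbmol/h, ξ₁ = 218.1 lbmol/h.
Outlet amounts (n = n₀ + Σ ν·ξ):
  V: 341.8 − 1(218.1) − 1(24.93) = 98.78
  P: 0 + 1(218.1) = 218.1
  Q: 0 + 1(24.93) = 24.93

ξ₁ = 218 lbmol/h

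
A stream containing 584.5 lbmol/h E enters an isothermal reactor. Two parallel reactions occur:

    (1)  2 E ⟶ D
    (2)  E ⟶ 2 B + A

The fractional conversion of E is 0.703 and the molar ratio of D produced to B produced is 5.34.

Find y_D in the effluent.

0.462

Conversion of E: E consumed = 0.703 × 584.5 = 410.9 lbmol/h = 2ξ₁ + 1ξ₂.
Selectivity: 1ξ₁ / (2ξ₂) = 5.34 → ξ₁ = 10.68 ξ₂.
Substitute: (2·10.68 + 1) ξ₂ = 410.9 → ξ₂ = 18.38 lbmol/h, ξ₁ = 196.3 lbmol/h.
Outlet amounts (n = n₀ + Σ ν·ξ):
  E: 584.5 − 2(196.3) − 1(18.38) = 173.6
  D: 0 + 1(196.3) = 196.3
  B: 0 + 2(18.38) = 36.75
  A: 0 + 1(18.38) = 18.38
Total out = 425 lbmol/h; y_D = 196.3 / 425 = 0.4618.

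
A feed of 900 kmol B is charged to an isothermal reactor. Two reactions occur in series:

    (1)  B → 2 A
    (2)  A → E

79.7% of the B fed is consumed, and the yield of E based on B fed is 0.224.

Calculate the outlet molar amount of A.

Conversion of B: B consumed = 1ξ₁ = 0.797 × 900 → ξ₁ = 717.3 kmol.
Yield of E: 1ξ₂ / 900 = 0.224 → ξ₂ = 201.6 kmol.
Outlet amounts (n = n₀ + Σ ν·ξ):
  B: 900 − 1(717.3) = 182.7
  A: 0 + 2(717.3) − 1(201.6) = 1233
  E: 0 + 1(201.6) = 201.6

1230 kmol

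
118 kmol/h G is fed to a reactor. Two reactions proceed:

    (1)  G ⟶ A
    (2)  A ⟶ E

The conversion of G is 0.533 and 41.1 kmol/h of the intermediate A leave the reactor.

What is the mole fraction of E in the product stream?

0.185

Conversion of G: G consumed = 1ξ₁ = 0.533 × 118 → ξ₁ = 62.89 kmol/h.
A balance: n_A = 0 + 1ξ₁ − 1ξ₂ = 41.1 → ξ₂ = (1·62.89 − 41.1)/1 = 21.79 kmol/h.
Outlet amounts (n = n₀ + Σ ν·ξ):
  G: 118 − 1(62.89) = 55.11
  A: 0 + 1(62.89) − 1(21.79) = 41.1
  E: 0 + 1(21.79) = 21.79
Total out = 118 kmol/h; y_E = 21.79 / 118 = 0.1847.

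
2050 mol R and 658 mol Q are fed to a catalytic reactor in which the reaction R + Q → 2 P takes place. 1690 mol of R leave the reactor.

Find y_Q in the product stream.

For R: n = n₀ − 1ξ → 1690 = 2050 − 1ξ, giving ξ = 360 mol.
Outlet amounts (n = n₀ + ν ξ):
  R: 2050 − 1(360) = 1690
  Q: 658 − 1(360) = 298
  P: 0 + 2(360) = 720
Total out = 2708 mol; y_Q = 298 / 2708 = 0.11.

0.11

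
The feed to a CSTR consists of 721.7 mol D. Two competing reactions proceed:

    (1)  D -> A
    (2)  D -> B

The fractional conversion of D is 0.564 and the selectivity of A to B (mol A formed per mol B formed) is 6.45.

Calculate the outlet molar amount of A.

Conversion of D: D consumed = 0.564 × 721.7 = 407 mol = 1ξ₁ + 1ξ₂.
Selectivity: 1ξ₁ / (1ξ₂) = 6.45 → ξ₁ = 6.45 ξ₂.
Substitute: (1·6.45 + 1) ξ₂ = 407 → ξ₂ = 54.64 mol, ξ₁ = 352.4 mol.
Outlet amounts (n = n₀ + Σ ν·ξ):
  D: 721.7 − 1(352.4) − 1(54.64) = 314.7
  A: 0 + 1(352.4) = 352.4
  B: 0 + 1(54.64) = 54.64

352 mol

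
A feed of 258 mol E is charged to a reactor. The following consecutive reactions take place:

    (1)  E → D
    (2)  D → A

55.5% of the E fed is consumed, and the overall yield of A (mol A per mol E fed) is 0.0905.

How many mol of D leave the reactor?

120 mol

Conversion of E: E consumed = 1ξ₁ = 0.555 × 258 → ξ₁ = 143.2 mol.
Yield of A: 1ξ₂ / 258 = 0.0905 → ξ₂ = 23.35 mol.
Outlet amounts (n = n₀ + Σ ν·ξ):
  E: 258 − 1(143.2) = 114.8
  D: 0 + 1(143.2) − 1(23.35) = 119.8
  A: 0 + 1(23.35) = 23.35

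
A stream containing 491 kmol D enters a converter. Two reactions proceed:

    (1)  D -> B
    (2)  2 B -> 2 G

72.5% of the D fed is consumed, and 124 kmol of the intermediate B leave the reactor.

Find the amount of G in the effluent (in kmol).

232 kmol

Conversion of D: D consumed = 1ξ₁ = 0.725 × 491 → ξ₁ = 356 kmol.
B balance: n_B = 0 + 1ξ₁ − 2ξ₂ = 124 → ξ₂ = (1·356 − 124)/2 = 116 kmol.
Outlet amounts (n = n₀ + Σ ν·ξ):
  D: 491 − 1(356) = 135
  B: 0 + 1(356) − 2(116) = 124
  G: 0 + 2(116) = 232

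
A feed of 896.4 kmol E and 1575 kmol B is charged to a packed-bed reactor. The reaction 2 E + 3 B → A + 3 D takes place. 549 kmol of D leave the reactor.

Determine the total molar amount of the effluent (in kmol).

For D: n = n₀ + 3ξ → 549 = 0 + 3ξ, giving ξ = 183 kmol.
Outlet amounts (n = n₀ + ν ξ):
  E: 896.4 − 2(183) = 530.4
  B: 1575 − 3(183) = 1026
  A: 0 + 1(183) = 183
  D: 0 + 3(183) = 549
Total out = 530.4 + 1026 + 183 + 549 = 2288 kmol.

2290 kmol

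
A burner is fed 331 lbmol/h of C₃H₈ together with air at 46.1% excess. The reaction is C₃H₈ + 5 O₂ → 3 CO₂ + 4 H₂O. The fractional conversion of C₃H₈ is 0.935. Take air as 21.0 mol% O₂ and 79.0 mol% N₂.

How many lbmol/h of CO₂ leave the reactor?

Stoichiometric O₂ = 5 × 331 = 1655 lbmol/h; O₂ fed = 1655 × 1.461 = 2418 lbmol/h.
N₂ fed = 2418 × 79/21 = 9096 lbmol/h.
Fuel reacted = 0.935 × 331 → ξ = 309.5 lbmol/h.
Outlet (n = n₀ + ν ξ):
  C₃H₈: 331 − 1(309.5) = 21.51
  O₂: 2418 − 5(309.5) = 870.5
  N₂: 9096 (inert)
  CO₂: 0 + 3(309.5) = 928.5
  H₂O: 0 + 4(309.5) = 1238

928 lbmol/h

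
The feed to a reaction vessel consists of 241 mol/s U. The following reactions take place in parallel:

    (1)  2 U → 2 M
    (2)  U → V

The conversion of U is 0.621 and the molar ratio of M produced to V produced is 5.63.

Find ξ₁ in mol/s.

Conversion of U: U consumed = 0.621 × 241 = 149.7 mol/s = 2ξ₁ + 1ξ₂.
Selectivity: 2ξ₁ / (1ξ₂) = 5.63 → ξ₁ = 2.815 ξ₂.
Substitute: (2·2.815 + 1) ξ₂ = 149.7 → ξ₂ = 22.57 mol/s, ξ₁ = 63.54 mol/s.
Outlet amounts (n = n₀ + Σ ν·ξ):
  U: 241 − 2(63.54) − 1(22.57) = 91.34
  M: 0 + 2(63.54) = 127.1
  V: 0 + 1(22.57) = 22.57

ξ₁ = 63.5 mol/s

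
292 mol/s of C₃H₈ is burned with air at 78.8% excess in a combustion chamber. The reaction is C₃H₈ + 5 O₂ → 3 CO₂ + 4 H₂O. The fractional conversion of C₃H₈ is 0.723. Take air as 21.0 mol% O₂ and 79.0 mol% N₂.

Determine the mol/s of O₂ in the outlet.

Stoichiometric O₂ = 5 × 292 = 1460 mol/s; O₂ fed = 1460 × 1.788 = 2610 mol/s.
N₂ fed = 2610 × 79/21 = 9820 mol/s.
Fuel reacted = 0.723 × 292 → ξ = 211.1 mol/s.
Outlet (n = n₀ + ν ξ):
  C₃H₈: 292 − 1(211.1) = 80.88
  O₂: 2610 − 5(211.1) = 1555
  N₂: 9820 (inert)
  CO₂: 0 + 3(211.1) = 633.3
  H₂O: 0 + 4(211.1) = 844.5

1550 mol/s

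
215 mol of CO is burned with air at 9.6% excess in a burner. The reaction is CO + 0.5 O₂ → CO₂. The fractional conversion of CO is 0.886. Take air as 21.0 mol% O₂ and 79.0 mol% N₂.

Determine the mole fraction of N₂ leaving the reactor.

Stoichiometric O₂ = 0.5 × 215 = 107.5 mol; O₂ fed = 107.5 × 1.096 = 117.8 mol.
N₂ fed = 117.8 × 79/21 = 443.2 mol.
Fuel reacted = 0.886 × 215 → ξ = 190.5 mol.
Outlet (n = n₀ + ν ξ):
  CO: 215 − 1(190.5) = 24.51
  O₂: 117.8 − 0.5(190.5) = 22.58
  N₂: 443.2 (inert)
  CO₂: 0 + 1(190.5) = 190.5
Total out = 680.8 mol; y_N₂ = 443.2 / 680.8 = 0.651.

0.651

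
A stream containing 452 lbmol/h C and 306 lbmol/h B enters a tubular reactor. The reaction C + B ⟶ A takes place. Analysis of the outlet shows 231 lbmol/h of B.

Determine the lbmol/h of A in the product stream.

For B: n = n₀ − 1ξ → 231 = 306 − 1ξ, giving ξ = 75 lbmol/h.
Outlet amounts (n = n₀ + ν ξ):
  C: 452 − 1(75) = 377
  B: 306 − 1(75) = 231
  A: 0 + 1(75) = 75

75 lbmol/h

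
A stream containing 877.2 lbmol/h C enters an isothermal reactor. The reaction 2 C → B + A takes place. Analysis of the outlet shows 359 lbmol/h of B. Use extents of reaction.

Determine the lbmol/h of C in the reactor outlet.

For B: n = n₀ + 1ξ → 359 = 0 + 1ξ, giving ξ = 359 lbmol/h.
Outlet amounts (n = n₀ + ν ξ):
  C: 877.2 − 2(359) = 159.2
  B: 0 + 1(359) = 359
  A: 0 + 1(359) = 359

159 lbmol/h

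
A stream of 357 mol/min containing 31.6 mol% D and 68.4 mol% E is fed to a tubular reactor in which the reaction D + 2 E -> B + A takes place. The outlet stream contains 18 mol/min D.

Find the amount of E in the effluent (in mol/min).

54.6 mol/min

For D: n = n₀ − 1ξ → 18 = 112.8 − 1ξ, giving ξ = 94.81 mol/min.
Outlet amounts (n = n₀ + ν ξ):
  D: 112.8 − 1(94.81) = 18
  E: 244.2 − 2(94.81) = 54.56
  B: 0 + 1(94.81) = 94.81
  A: 0 + 1(94.81) = 94.81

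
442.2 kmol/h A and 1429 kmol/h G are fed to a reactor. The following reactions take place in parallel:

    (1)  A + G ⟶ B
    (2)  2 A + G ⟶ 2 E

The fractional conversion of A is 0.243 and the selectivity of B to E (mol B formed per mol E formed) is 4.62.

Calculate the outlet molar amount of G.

1330 kmol/h

Conversion of A: A consumed = 0.243 × 442.2 = 107.5 kmol/h = 1ξ₁ + 2ξ₂.
Selectivity: 1ξ₁ / (2ξ₂) = 4.62 → ξ₁ = 9.24 ξ₂.
Substitute: (1·9.24 + 2) ξ₂ = 107.5 → ξ₂ = 9.56 kmol/h, ξ₁ = 88.33 kmol/h.
Outlet amounts (n = n₀ + Σ ν·ξ):
  A: 442.2 − 1(88.33) − 2(9.56) = 334.7
  G: 1429 − 1(88.33) − 1(9.56) = 1331
  B: 0 + 1(88.33) = 88.33
  E: 0 + 2(9.56) = 19.12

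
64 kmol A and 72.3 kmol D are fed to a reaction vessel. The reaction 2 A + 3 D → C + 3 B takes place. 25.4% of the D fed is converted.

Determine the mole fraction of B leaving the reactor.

D reacted = 0.254 × 72.3 = 18.36 kmol; ν_D = −3, so ξ = 18.36/3 = 6.121 kmol.
Outlet amounts (n = n₀ + ν ξ):
  A: 64 − 2(6.121) = 51.76
  D: 72.3 − 3(6.121) = 53.94
  C: 0 + 1(6.121) = 6.121
  B: 0 + 3(6.121) = 18.36
Total out = 130.2 kmol; y_B = 18.36 / 130.2 = 0.1411.

0.141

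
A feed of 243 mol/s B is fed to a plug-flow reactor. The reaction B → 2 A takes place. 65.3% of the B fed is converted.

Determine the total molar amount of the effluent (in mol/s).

402 mol/s

B reacted = 0.653 × 243 = 158.7 mol/s; ν_B = −1, so ξ = 158.7/1 = 158.7 mol/s.
Outlet amounts (n = n₀ + ν ξ):
  B: 243 − 1(158.7) = 84.32
  A: 0 + 2(158.7) = 317.4
Total out = 84.32 + 317.4 = 401.7 mol/s.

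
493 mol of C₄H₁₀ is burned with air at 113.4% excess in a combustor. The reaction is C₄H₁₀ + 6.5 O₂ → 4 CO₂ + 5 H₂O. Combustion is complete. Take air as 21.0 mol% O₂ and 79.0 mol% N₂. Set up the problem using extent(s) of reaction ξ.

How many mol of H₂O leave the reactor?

Stoichiometric O₂ = 6.5 × 493 = 3204 mol; O₂ fed = 3204 × 2.134 = 6838 mol.
N₂ fed = 6838 × 79/21 = 25730 mol.
Fuel reacted = 1 × 493 → ξ = 493 mol.
Outlet (n = n₀ + ν ξ):
  C₄H₁₀: 493 − 1(493) = 0
  O₂: 6838 − 6.5(493) = 3634
  N₂: 25730 (inert)
  CO₂: 0 + 4(493) = 1972
  H₂O: 0 + 5(493) = 2465

2460 mol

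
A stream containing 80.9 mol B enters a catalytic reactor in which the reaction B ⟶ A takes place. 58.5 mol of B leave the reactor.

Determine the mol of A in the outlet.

22.4 mol

For B: n = n₀ − 1ξ → 58.5 = 80.9 − 1ξ, giving ξ = 22.4 mol.
Outlet amounts (n = n₀ + ν ξ):
  B: 80.9 − 1(22.4) = 58.5
  A: 0 + 1(22.4) = 22.4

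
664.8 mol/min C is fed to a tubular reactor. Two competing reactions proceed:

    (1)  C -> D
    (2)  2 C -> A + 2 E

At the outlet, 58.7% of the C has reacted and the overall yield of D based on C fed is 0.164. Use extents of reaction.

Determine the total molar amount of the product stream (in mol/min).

Yield of D: 1ξ₁ / 664.8 = 0.164 → ξ₁ = 109 mol/min.
Conversion of C: 1ξ₁ + 2ξ₂ = 0.587 × 664.8 = 390.2 → ξ₂ = 140.6 mol/min.
Outlet amounts (n = n₀ + Σ ν·ξ):
  C: 664.8 − 1(109) − 2(140.6) = 274.6
  D: 0 + 1(109) = 109
  A: 0 + 1(140.6) = 140.6
  E: 0 + 2(140.6) = 281.2
Total out = 274.6 + 109 + 140.6 + 281.2 = 805.4 mol/min.

805 mol/min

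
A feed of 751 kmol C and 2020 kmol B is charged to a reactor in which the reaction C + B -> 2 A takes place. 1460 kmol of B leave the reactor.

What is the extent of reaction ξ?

For B: n = n₀ − 1ξ → 1460 = 2020 − 1ξ, giving ξ = 560 kmol.
Outlet amounts (n = n₀ + ν ξ):
  C: 751 − 1(560) = 191
  B: 2020 − 1(560) = 1460
  A: 0 + 2(560) = 1120

ξ = 560 kmol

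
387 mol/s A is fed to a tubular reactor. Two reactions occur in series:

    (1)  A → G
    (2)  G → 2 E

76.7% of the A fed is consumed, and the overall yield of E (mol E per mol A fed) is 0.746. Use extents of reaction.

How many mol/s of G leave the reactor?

Conversion of A: A consumed = 1ξ₁ = 0.767 × 387 → ξ₁ = 296.8 mol/s.
Yield of E: 2ξ₂ / 387 = 0.746 → ξ₂ = 144.4 mol/s.
Outlet amounts (n = n₀ + Σ ν·ξ):
  A: 387 − 1(296.8) = 90.17
  G: 0 + 1(296.8) − 1(144.4) = 152.5
  E: 0 + 2(144.4) = 288.7

152 mol/s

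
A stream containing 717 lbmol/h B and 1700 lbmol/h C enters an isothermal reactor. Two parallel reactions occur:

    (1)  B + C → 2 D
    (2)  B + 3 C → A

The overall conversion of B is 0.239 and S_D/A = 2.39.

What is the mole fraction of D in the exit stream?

0.0855

Conversion of B: B consumed = 0.239 × 717 = 171.4 lbmol/h = 1ξ₁ + 1ξ₂.
Selectivity: 2ξ₁ / (1ξ₂) = 2.39 → ξ₁ = 1.195 ξ₂.
Substitute: (1·1.195 + 1) ξ₂ = 171.4 → ξ₂ = 78.07 lbmol/h, ξ₁ = 93.29 lbmol/h.
Outlet amounts (n = n₀ + Σ ν·ξ):
  B: 717 − 1(93.29) − 1(78.07) = 545.6
  C: 1700 − 1(93.29) − 3(78.07) = 1372
  D: 0 + 2(93.29) = 186.6
  A: 0 + 1(78.07) = 78.07
Total out = 2183 lbmol/h; y_D = 186.6 / 2183 = 0.08548.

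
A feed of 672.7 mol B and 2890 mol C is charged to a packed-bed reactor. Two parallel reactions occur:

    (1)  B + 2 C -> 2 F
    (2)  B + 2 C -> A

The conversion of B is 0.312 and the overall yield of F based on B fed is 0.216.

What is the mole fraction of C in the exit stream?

Yield of F: 2ξ₁ / 672.7 = 0.216 → ξ₁ = 72.65 mol.
Conversion of B: 1ξ₁ + 1ξ₂ = 0.312 × 672.7 = 209.9 → ξ₂ = 137.2 mol.
Outlet amounts (n = n₀ + Σ ν·ξ):
  B: 672.7 − 1(72.65) − 1(137.2) = 462.8
  C: 2890 − 2(72.65) − 2(137.2) = 2470
  F: 0 + 2(72.65) = 145.3
  A: 0 + 1(137.2) = 137.2
Total out = 3216 mol; y_C = 2470 / 3216 = 0.7682.

0.768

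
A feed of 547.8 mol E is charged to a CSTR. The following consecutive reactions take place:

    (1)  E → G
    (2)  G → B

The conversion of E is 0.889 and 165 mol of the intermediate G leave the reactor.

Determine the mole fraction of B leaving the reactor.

Conversion of E: E consumed = 1ξ₁ = 0.889 × 547.8 → ξ₁ = 487 mol.
G balance: n_G = 0 + 1ξ₁ − 1ξ₂ = 165 → ξ₂ = (1·487 − 165)/1 = 322 mol.
Outlet amounts (n = n₀ + Σ ν·ξ):
  E: 547.8 − 1(487) = 60.81
  G: 0 + 1(487) − 1(322) = 165
  B: 0 + 1(322) = 322
Total out = 547.8 mol; y_B = 322 / 547.8 = 0.5878.

0.588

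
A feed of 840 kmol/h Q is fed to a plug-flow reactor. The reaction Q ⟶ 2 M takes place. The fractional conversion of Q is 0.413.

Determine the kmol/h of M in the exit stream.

Q reacted = 0.413 × 840 = 346.9 kmol/h; ν_Q = −1, so ξ = 346.9/1 = 346.9 kmol/h.
Outlet amounts (n = n₀ + ν ξ):
  Q: 840 − 1(346.9) = 493.1
  M: 0 + 2(346.9) = 693.8

694 kmol/h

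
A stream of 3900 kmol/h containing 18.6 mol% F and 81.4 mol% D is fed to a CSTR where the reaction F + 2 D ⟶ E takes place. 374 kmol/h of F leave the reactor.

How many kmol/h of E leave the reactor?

351 kmol/h

For F: n = n₀ − 1ξ → 374 = 725.4 − 1ξ, giving ξ = 351.4 kmol/h.
Outlet amounts (n = n₀ + ν ξ):
  F: 725.4 − 1(351.4) = 374
  D: 3175 − 2(351.4) = 2472
  E: 0 + 1(351.4) = 351.4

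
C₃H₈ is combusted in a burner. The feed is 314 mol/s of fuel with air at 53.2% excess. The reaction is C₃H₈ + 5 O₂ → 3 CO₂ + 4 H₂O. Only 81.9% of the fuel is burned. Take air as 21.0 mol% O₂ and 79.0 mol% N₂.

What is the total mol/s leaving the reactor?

12000 mol/s

Stoichiometric O₂ = 5 × 314 = 1570 mol/s; O₂ fed = 1570 × 1.532 = 2405 mol/s.
N₂ fed = 2405 × 79/21 = 9048 mol/s.
Fuel reacted = 0.819 × 314 → ξ = 257.2 mol/s.
Outlet (n = n₀ + ν ξ):
  C₃H₈: 314 − 1(257.2) = 56.83
  O₂: 2405 − 5(257.2) = 1119
  N₂: 9048 (inert)
  CO₂: 0 + 3(257.2) = 771.5
  H₂O: 0 + 4(257.2) = 1029
Total out = 56.83 + 1119 + 9048 + 771.5 + 1029 = 12020 mol/s.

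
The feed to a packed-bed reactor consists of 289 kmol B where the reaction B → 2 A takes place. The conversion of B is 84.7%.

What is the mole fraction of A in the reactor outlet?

0.917

B reacted = 0.847 × 289 = 244.8 kmol; ν_B = −1, so ξ = 244.8/1 = 244.8 kmol.
Outlet amounts (n = n₀ + ν ξ):
  B: 289 − 1(244.8) = 44.22
  A: 0 + 2(244.8) = 489.6
Total out = 533.8 kmol; y_A = 489.6 / 533.8 = 0.9172.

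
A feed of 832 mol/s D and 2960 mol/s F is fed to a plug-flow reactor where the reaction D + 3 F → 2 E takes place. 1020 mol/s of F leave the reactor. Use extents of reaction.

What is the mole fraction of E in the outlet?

0.518

For F: n = n₀ − 3ξ → 1020 = 2960 − 3ξ, giving ξ = 646.7 mol/s.
Outlet amounts (n = n₀ + ν ξ):
  D: 832 − 1(646.7) = 185.3
  F: 2960 − 3(646.7) = 1020
  E: 0 + 2(646.7) = 1293
Total out = 2499 mol/s; y_E = 1293 / 2499 = 0.5176.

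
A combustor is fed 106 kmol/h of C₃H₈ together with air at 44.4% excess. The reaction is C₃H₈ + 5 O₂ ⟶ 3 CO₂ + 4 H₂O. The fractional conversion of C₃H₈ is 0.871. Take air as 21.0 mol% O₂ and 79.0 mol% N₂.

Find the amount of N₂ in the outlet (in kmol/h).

Stoichiometric O₂ = 5 × 106 = 530 kmol/h; O₂ fed = 530 × 1.444 = 765.3 kmol/h.
N₂ fed = 765.3 × 79/21 = 2879 kmol/h.
Fuel reacted = 0.871 × 106 → ξ = 92.33 kmol/h.
Outlet (n = n₀ + ν ξ):
  C₃H₈: 106 − 1(92.33) = 13.67
  O₂: 765.3 − 5(92.33) = 303.7
  N₂: 2879 (inert)
  CO₂: 0 + 3(92.33) = 277
  H₂O: 0 + 4(92.33) = 369.3

2880 kmol/h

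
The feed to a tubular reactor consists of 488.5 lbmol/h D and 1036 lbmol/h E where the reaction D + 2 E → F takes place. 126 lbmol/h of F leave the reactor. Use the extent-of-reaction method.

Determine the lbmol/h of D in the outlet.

362 lbmol/h

For F: n = n₀ + 1ξ → 126 = 0 + 1ξ, giving ξ = 126 lbmol/h.
Outlet amounts (n = n₀ + ν ξ):
  D: 488.5 − 1(126) = 362.5
  E: 1036 − 2(126) = 784
  F: 0 + 1(126) = 126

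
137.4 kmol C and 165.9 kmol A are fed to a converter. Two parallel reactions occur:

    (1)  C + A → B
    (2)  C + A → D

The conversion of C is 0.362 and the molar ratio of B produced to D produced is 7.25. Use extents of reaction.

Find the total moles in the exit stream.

Conversion of C: C consumed = 0.362 × 137.4 = 49.74 kmol = 1ξ₁ + 1ξ₂.
Selectivity: 1ξ₁ / (1ξ₂) = 7.25 → ξ₁ = 7.25 ξ₂.
Substitute: (1·7.25 + 1) ξ₂ = 49.74 → ξ₂ = 6.029 kmol, ξ₁ = 43.71 kmol.
Outlet amounts (n = n₀ + Σ ν·ξ):
  C: 137.4 − 1(43.71) − 1(6.029) = 87.66
  A: 165.9 − 1(43.71) − 1(6.029) = 116.2
  B: 0 + 1(43.71) = 43.71
  D: 0 + 1(6.029) = 6.029
Total out = 87.66 + 116.2 + 43.71 + 6.029 = 253.6 kmol.

254 kmol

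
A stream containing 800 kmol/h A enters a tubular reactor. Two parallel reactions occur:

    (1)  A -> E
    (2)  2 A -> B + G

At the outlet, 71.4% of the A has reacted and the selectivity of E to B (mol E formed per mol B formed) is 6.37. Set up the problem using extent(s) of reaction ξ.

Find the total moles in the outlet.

800 kmol/h

Conversion of A: A consumed = 0.714 × 800 = 571.2 kmol/h = 1ξ₁ + 2ξ₂.
Selectivity: 1ξ₁ / (1ξ₂) = 6.37 → ξ₁ = 6.37 ξ₂.
Substitute: (1·6.37 + 2) ξ₂ = 571.2 → ξ₂ = 68.24 kmol/h, ξ₁ = 434.7 kmol/h.
Outlet amounts (n = n₀ + Σ ν·ξ):
  A: 800 − 1(434.7) − 2(68.24) = 228.8
  E: 0 + 1(434.7) = 434.7
  B: 0 + 1(68.24) = 68.24
  G: 0 + 1(68.24) = 68.24
Total out = 228.8 + 434.7 + 68.24 + 68.24 = 800 kmol/h.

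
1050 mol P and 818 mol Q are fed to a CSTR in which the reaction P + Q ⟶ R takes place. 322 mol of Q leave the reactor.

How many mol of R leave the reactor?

For Q: n = n₀ − 1ξ → 322 = 818 − 1ξ, giving ξ = 496 mol.
Outlet amounts (n = n₀ + ν ξ):
  P: 1050 − 1(496) = 554
  Q: 818 − 1(496) = 322
  R: 0 + 1(496) = 496

496 mol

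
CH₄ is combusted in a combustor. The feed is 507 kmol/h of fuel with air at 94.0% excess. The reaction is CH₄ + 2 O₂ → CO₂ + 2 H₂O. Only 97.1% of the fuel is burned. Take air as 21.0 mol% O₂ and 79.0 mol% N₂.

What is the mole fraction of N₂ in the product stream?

0.749

Stoichiometric O₂ = 2 × 507 = 1014 kmol/h; O₂ fed = 1014 × 1.940 = 1967 kmol/h.
N₂ fed = 1967 × 79/21 = 7400 kmol/h.
Fuel reacted = 0.971 × 507 → ξ = 492.3 kmol/h.
Outlet (n = n₀ + ν ξ):
  CH₄: 507 − 1(492.3) = 14.7
  O₂: 1967 − 2(492.3) = 982.6
  N₂: 7400 (inert)
  CO₂: 0 + 1(492.3) = 492.3
  H₂O: 0 + 2(492.3) = 984.6
Total out = 9874 kmol/h; y_N₂ = 7400 / 9874 = 0.7494.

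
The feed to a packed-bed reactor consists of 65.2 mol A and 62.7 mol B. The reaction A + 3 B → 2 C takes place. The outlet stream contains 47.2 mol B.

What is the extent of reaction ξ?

For B: n = n₀ − 3ξ → 47.2 = 62.7 − 3ξ, giving ξ = 5.167 mol.
Outlet amounts (n = n₀ + ν ξ):
  A: 65.2 − 1(5.167) = 60.03
  B: 62.7 − 3(5.167) = 47.2
  C: 0 + 2(5.167) = 10.33

ξ = 5.17 mol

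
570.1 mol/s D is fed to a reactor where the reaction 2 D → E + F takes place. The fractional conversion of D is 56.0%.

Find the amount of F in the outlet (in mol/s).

160 mol/s

D reacted = 0.56 × 570.1 = 319.3 mol/s; ν_D = −2, so ξ = 319.3/2 = 159.6 mol/s.
Outlet amounts (n = n₀ + ν ξ):
  D: 570.1 − 2(159.6) = 250.8
  E: 0 + 1(159.6) = 159.6
  F: 0 + 1(159.6) = 159.6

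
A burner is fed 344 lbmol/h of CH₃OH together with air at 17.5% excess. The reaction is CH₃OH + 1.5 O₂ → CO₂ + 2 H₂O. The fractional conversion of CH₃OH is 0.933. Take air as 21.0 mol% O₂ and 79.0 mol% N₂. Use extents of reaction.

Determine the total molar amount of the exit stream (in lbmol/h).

3390 lbmol/h

Stoichiometric O₂ = 1.5 × 344 = 516 lbmol/h; O₂ fed = 516 × 1.175 = 606.3 lbmol/h.
N₂ fed = 606.3 × 79/21 = 2281 lbmol/h.
Fuel reacted = 0.933 × 344 → ξ = 321 lbmol/h.
Outlet (n = n₀ + ν ξ):
  CH₃OH: 344 − 1(321) = 23.05
  O₂: 606.3 − 1.5(321) = 124.9
  N₂: 2281 (inert)
  CO₂: 0 + 1(321) = 321
  H₂O: 0 + 2(321) = 641.9
Total out = 23.05 + 124.9 + 2281 + 321 + 641.9 = 3392 lbmol/h.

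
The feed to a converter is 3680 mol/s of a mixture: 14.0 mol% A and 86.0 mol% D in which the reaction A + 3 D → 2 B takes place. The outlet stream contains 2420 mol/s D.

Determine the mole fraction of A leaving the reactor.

For D: n = n₀ − 3ξ → 2420 = 3165 − 3ξ, giving ξ = 248.3 mol/s.
Outlet amounts (n = n₀ + ν ξ):
  A: 515.2 − 1(248.3) = 266.9
  D: 3165 − 3(248.3) = 2420
  B: 0 + 2(248.3) = 496.5
Total out = 3183 mol/s; y_A = 266.9 / 3183 = 0.08385.

0.0838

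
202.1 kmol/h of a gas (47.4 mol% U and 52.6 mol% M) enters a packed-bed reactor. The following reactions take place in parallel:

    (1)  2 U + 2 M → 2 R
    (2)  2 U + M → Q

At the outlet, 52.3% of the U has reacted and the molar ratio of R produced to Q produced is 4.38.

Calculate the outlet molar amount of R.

Conversion of U: U consumed = 0.523 × 95.8 = 50.1 kmol/h = 2ξ₁ + 2ξ₂.
Selectivity: 2ξ₁ / (1ξ₂) = 4.38 → ξ₁ = 2.19 ξ₂.
Substitute: (2·2.19 + 2) ξ₂ = 50.1 → ξ₂ = 7.853 kmol/h, ξ₁ = 17.2 kmol/h.
Outlet amounts (n = n₀ + Σ ν·ξ):
  U: 95.8 − 2(17.2) − 2(7.853) = 45.69
  M: 106.3 − 2(17.2) − 1(7.853) = 64.06
  R: 0 + 2(17.2) = 34.4
  Q: 0 + 1(7.853) = 7.853

34.4 kmol/h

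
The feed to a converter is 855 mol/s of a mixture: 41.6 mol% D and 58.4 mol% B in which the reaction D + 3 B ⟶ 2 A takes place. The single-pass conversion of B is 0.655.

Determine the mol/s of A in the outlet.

218 mol/s

B reacted = 0.655 × 499.3 = 327.1 mol/s; ν_B = −3, so ξ = 327.1/3 = 109 mol/s.
Outlet amounts (n = n₀ + ν ξ):
  D: 355.7 − 1(109) = 246.7
  B: 499.3 − 3(109) = 172.3
  A: 0 + 2(109) = 218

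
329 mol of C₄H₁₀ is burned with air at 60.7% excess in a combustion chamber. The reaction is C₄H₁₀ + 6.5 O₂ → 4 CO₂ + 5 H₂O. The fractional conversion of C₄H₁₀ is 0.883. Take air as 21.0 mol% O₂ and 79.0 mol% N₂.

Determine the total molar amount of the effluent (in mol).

17100 mol

Stoichiometric O₂ = 6.5 × 329 = 2138 mol; O₂ fed = 2138 × 1.607 = 3437 mol.
N₂ fed = 3437 × 79/21 = 12930 mol.
Fuel reacted = 0.883 × 329 → ξ = 290.5 mol.
Outlet (n = n₀ + ν ξ):
  C₄H₁₀: 329 − 1(290.5) = 38.49
  O₂: 3437 − 6.5(290.5) = 1548
  N₂: 12930 (inert)
  CO₂: 0 + 4(290.5) = 1162
  H₂O: 0 + 5(290.5) = 1453
Total out = 38.49 + 1548 + 12930 + 1162 + 1453 = 17130 mol.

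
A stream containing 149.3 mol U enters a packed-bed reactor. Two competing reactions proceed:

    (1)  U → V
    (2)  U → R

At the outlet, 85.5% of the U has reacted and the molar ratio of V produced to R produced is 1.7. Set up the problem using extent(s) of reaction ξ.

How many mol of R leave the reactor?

Conversion of U: U consumed = 0.855 × 149.3 = 127.7 mol = 1ξ₁ + 1ξ₂.
Selectivity: 1ξ₁ / (1ξ₂) = 1.7 → ξ₁ = 1.7 ξ₂.
Substitute: (1·1.7 + 1) ξ₂ = 127.7 → ξ₂ = 47.28 mol, ξ₁ = 80.37 mol.
Outlet amounts (n = n₀ + Σ ν·ξ):
  U: 149.3 − 1(80.37) − 1(47.28) = 21.65
  V: 0 + 1(80.37) = 80.37
  R: 0 + 1(47.28) = 47.28

47.3 mol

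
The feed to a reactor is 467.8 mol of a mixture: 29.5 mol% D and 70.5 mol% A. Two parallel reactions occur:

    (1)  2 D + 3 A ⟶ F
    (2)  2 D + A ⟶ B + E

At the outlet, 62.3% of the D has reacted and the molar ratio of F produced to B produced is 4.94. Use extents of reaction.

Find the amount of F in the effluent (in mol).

35.8 mol

Conversion of D: D consumed = 0.623 × 138 = 85.97 mol = 2ξ₁ + 2ξ₂.
Selectivity: 1ξ₁ / (1ξ₂) = 4.94 → ξ₁ = 4.94 ξ₂.
Substitute: (2·4.94 + 2) ξ₂ = 85.97 → ξ₂ = 7.237 mol, ξ₁ = 35.75 mol.
Outlet amounts (n = n₀ + Σ ν·ξ):
  D: 138 − 2(35.75) − 2(7.237) = 52.03
  A: 329.8 − 3(35.75) − 1(7.237) = 215.3
  F: 0 + 1(35.75) = 35.75
  B: 0 + 1(7.237) = 7.237
  E: 0 + 1(7.237) = 7.237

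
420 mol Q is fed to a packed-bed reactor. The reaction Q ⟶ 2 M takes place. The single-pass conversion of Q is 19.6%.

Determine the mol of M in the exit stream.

Q reacted = 0.196 × 420 = 82.32 mol; ν_Q = −1, so ξ = 82.32/1 = 82.32 mol.
Outlet amounts (n = n₀ + ν ξ):
  Q: 420 − 1(82.32) = 337.7
  M: 0 + 2(82.32) = 164.6

165 mol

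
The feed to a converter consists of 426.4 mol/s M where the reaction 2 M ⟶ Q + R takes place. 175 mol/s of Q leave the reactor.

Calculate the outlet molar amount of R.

175 mol/s

For Q: n = n₀ + 1ξ → 175 = 0 + 1ξ, giving ξ = 175 mol/s.
Outlet amounts (n = n₀ + ν ξ):
  M: 426.4 − 2(175) = 76.4
  Q: 0 + 1(175) = 175
  R: 0 + 1(175) = 175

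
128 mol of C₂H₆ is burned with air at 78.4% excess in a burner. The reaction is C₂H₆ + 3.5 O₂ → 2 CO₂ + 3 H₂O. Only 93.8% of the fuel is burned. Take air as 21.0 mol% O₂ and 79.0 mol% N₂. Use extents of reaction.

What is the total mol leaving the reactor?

3990 mol

Stoichiometric O₂ = 3.5 × 128 = 448 mol; O₂ fed = 448 × 1.784 = 799.2 mol.
N₂ fed = 799.2 × 79/21 = 3007 mol.
Fuel reacted = 0.938 × 128 → ξ = 120.1 mol.
Outlet (n = n₀ + ν ξ):
  C₂H₆: 128 − 1(120.1) = 7.936
  O₂: 799.2 − 3.5(120.1) = 379
  N₂: 3007 (inert)
  CO₂: 0 + 2(120.1) = 240.1
  H₂O: 0 + 3(120.1) = 360.2
Total out = 7.936 + 379 + 3007 + 240.1 + 360.2 = 3994 mol.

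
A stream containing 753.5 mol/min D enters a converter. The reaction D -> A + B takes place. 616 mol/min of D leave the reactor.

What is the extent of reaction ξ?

ξ = 138 mol/min

For D: n = n₀ − 1ξ → 616 = 753.5 − 1ξ, giving ξ = 137.5 mol/min.
Outlet amounts (n = n₀ + ν ξ):
  D: 753.5 − 1(137.5) = 616
  A: 0 + 1(137.5) = 137.5
  B: 0 + 1(137.5) = 137.5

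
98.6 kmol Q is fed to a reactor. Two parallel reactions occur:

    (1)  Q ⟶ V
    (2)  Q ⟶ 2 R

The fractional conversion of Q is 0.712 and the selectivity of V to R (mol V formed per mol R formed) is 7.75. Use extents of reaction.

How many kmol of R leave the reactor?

Conversion of Q: Q consumed = 0.712 × 98.6 = 70.2 kmol = 1ξ₁ + 1ξ₂.
Selectivity: 1ξ₁ / (2ξ₂) = 7.75 → ξ₁ = 15.5 ξ₂.
Substitute: (1·15.5 + 1) ξ₂ = 70.2 → ξ₂ = 4.255 kmol, ξ₁ = 65.95 kmol.
Outlet amounts (n = n₀ + Σ ν·ξ):
  Q: 98.6 − 1(65.95) − 1(4.255) = 28.4
  V: 0 + 1(65.95) = 65.95
  R: 0 + 2(4.255) = 8.509

8.51 kmol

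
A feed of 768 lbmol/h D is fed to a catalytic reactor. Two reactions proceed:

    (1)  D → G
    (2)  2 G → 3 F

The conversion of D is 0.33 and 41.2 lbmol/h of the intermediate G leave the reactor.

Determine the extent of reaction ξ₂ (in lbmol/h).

ξ₂ = 106 lbmol/h

Conversion of D: D consumed = 1ξ₁ = 0.33 × 768 → ξ₁ = 253.4 lbmol/h.
G balance: n_G = 0 + 1ξ₁ − 2ξ₂ = 41.2 → ξ₂ = (1·253.4 − 41.2)/2 = 106.1 lbmol/h.
Outlet amounts (n = n₀ + Σ ν·ξ):
  D: 768 − 1(253.4) = 514.6
  G: 0 + 1(253.4) − 2(106.1) = 41.2
  F: 0 + 3(106.1) = 318.4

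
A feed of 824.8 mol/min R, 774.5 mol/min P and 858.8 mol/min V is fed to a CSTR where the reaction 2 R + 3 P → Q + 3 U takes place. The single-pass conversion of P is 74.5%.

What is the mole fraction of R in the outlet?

0.194

P reacted = 0.745 × 774.5 = 577 mol/min; ν_P = −3, so ξ = 577/3 = 192.3 mol/min.
Outlet amounts (n = n₀ + ν ξ):
  R: 824.8 − 2(192.3) = 440.1
  P: 774.5 − 3(192.3) = 197.5
  Q: 0 + 1(192.3) = 192.3
  U: 0 + 3(192.3) = 577
  V: 858.8 (inert)
Total out = 2266 mol/min; y_R = 440.1 / 2266 = 0.1943.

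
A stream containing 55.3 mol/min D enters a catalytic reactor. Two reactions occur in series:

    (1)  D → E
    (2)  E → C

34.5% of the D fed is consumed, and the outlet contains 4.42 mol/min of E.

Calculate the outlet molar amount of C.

Conversion of D: D consumed = 1ξ₁ = 0.345 × 55.3 → ξ₁ = 19.08 mol/min.
E balance: n_E = 0 + 1ξ₁ − 1ξ₂ = 4.42 → ξ₂ = (1·19.08 − 4.42)/1 = 14.66 mol/min.
Outlet amounts (n = n₀ + Σ ν·ξ):
  D: 55.3 − 1(19.08) = 36.22
  E: 0 + 1(19.08) − 1(14.66) = 4.42
  C: 0 + 1(14.66) = 14.66

14.7 mol/min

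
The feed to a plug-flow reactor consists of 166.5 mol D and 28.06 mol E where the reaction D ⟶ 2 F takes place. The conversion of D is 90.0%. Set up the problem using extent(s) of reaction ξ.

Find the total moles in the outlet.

344 mol

D reacted = 0.9 × 166.5 = 149.8 mol; ν_D = −1, so ξ = 149.8/1 = 149.8 mol.
Outlet amounts (n = n₀ + ν ξ):
  D: 166.5 − 1(149.8) = 16.65
  F: 0 + 2(149.8) = 299.7
  E: 28.06 (inert)
Total out = 16.65 + 299.7 + 28.06 = 344.4 mol.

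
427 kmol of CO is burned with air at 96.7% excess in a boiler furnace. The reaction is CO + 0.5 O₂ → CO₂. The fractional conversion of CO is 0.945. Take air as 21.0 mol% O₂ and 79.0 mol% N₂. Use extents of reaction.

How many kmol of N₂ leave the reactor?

Stoichiometric O₂ = 0.5 × 427 = 213.5 kmol; O₂ fed = 213.5 × 1.967 = 420 kmol.
N₂ fed = 420 × 79/21 = 1580 kmol.
Fuel reacted = 0.945 × 427 → ξ = 403.5 kmol.
Outlet (n = n₀ + ν ξ):
  CO: 427 − 1(403.5) = 23.49
  O₂: 420 − 0.5(403.5) = 218.2
  N₂: 1580 (inert)
  CO₂: 0 + 1(403.5) = 403.5

1580 kmol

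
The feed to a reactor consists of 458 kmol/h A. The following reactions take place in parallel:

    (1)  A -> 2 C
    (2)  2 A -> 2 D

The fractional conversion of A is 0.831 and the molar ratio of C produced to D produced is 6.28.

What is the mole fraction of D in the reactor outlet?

0.123

Conversion of A: A consumed = 0.831 × 458 = 380.6 kmol/h = 1ξ₁ + 2ξ₂.
Selectivity: 2ξ₁ / (2ξ₂) = 6.28 → ξ₁ = 6.28 ξ₂.
Substitute: (1·6.28 + 2) ξ₂ = 380.6 → ξ₂ = 45.97 kmol/h, ξ₁ = 288.7 kmol/h.
Outlet amounts (n = n₀ + Σ ν·ξ):
  A: 458 − 1(288.7) − 2(45.97) = 77.4
  C: 0 + 2(288.7) = 577.3
  D: 0 + 2(45.97) = 91.93
Total out = 746.7 kmol/h; y_D = 91.93 / 746.7 = 0.1231.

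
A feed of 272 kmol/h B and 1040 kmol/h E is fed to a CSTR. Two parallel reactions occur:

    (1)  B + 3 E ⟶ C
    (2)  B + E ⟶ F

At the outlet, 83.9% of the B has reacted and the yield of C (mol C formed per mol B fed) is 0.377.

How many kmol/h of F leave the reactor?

126 kmol/h

Yield of C: 1ξ₁ / 272 = 0.377 → ξ₁ = 102.5 kmol/h.
Conversion of B: 1ξ₁ + 1ξ₂ = 0.839 × 272 = 228.2 → ξ₂ = 125.7 kmol/h.
Outlet amounts (n = n₀ + Σ ν·ξ):
  B: 272 − 1(102.5) − 1(125.7) = 43.79
  E: 1040 − 3(102.5) − 1(125.7) = 606.7
  C: 0 + 1(102.5) = 102.5
  F: 0 + 1(125.7) = 125.7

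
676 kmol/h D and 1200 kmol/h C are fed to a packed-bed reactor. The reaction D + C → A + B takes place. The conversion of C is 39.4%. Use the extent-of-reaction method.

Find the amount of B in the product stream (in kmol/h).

473 kmol/h

C reacted = 0.394 × 1200 = 472.8 kmol/h; ν_C = −1, so ξ = 472.8/1 = 472.8 kmol/h.
Outlet amounts (n = n₀ + ν ξ):
  D: 676 − 1(472.8) = 203.2
  C: 1200 − 1(472.8) = 727.2
  A: 0 + 1(472.8) = 472.8
  B: 0 + 1(472.8) = 472.8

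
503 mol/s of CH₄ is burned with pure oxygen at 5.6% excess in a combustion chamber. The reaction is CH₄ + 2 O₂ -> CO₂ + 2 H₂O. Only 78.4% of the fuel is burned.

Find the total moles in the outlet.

1570 mol/s

Stoichiometric O₂ = 2 × 503 = 1006 mol/s; O₂ fed = 1006 × 1.056 = 1062 mol/s.
Fuel reacted = 0.784 × 503 → ξ = 394.4 mol/s.
Outlet (n = n₀ + ν ξ):
  CH₄: 503 − 1(394.4) = 108.6
  O₂: 1062 − 2(394.4) = 273.6
  CO₂: 0 + 1(394.4) = 394.4
  H₂O: 0 + 2(394.4) = 788.7
Total out = 108.6 + 273.6 + 394.4 + 788.7 = 1565 mol/s.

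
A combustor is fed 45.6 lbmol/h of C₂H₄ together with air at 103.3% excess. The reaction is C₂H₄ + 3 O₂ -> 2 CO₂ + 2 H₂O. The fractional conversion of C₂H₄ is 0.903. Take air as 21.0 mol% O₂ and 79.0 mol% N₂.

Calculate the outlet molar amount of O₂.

Stoichiometric O₂ = 3 × 45.6 = 136.8 lbmol/h; O₂ fed = 136.8 × 2.033 = 278.1 lbmol/h.
N₂ fed = 278.1 × 79/21 = 1046 lbmol/h.
Fuel reacted = 0.903 × 45.6 → ξ = 41.18 lbmol/h.
Outlet (n = n₀ + ν ξ):
  C₂H₄: 45.6 − 1(41.18) = 4.423
  O₂: 278.1 − 3(41.18) = 154.6
  N₂: 1046 (inert)
  CO₂: 0 + 2(41.18) = 82.35
  H₂O: 0 + 2(41.18) = 82.35

155 lbmol/h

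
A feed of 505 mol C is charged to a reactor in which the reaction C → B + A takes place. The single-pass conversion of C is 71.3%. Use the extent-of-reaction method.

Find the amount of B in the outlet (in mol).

C reacted = 0.713 × 505 = 360.1 mol; ν_C = −1, so ξ = 360.1/1 = 360.1 mol.
Outlet amounts (n = n₀ + ν ξ):
  C: 505 − 1(360.1) = 144.9
  B: 0 + 1(360.1) = 360.1
  A: 0 + 1(360.1) = 360.1

360 mol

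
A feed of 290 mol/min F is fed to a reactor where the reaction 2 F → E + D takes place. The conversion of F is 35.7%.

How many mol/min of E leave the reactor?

F reacted = 0.357 × 290 = 103.5 mol/min; ν_F = −2, so ξ = 103.5/2 = 51.77 mol/min.
Outlet amounts (n = n₀ + ν ξ):
  F: 290 − 2(51.77) = 186.5
  E: 0 + 1(51.77) = 51.77
  D: 0 + 1(51.77) = 51.77

51.8 mol/min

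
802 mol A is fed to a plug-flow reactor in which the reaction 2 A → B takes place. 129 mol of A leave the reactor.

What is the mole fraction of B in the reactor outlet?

0.723

For A: n = n₀ − 2ξ → 129 = 802 − 2ξ, giving ξ = 336.5 mol.
Outlet amounts (n = n₀ + ν ξ):
  A: 802 − 2(336.5) = 129
  B: 0 + 1(336.5) = 336.5
Total out = 465.5 mol; y_B = 336.5 / 465.5 = 0.7229.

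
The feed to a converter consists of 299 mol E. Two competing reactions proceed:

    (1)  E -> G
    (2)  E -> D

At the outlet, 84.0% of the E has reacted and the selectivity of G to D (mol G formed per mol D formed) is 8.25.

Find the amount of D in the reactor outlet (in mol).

Conversion of E: E consumed = 0.84 × 299 = 251.2 mol = 1ξ₁ + 1ξ₂.
Selectivity: 1ξ₁ / (1ξ₂) = 8.25 → ξ₁ = 8.25 ξ₂.
Substitute: (1·8.25 + 1) ξ₂ = 251.2 → ξ₂ = 27.15 mol, ξ₁ = 224 mol.
Outlet amounts (n = n₀ + Σ ν·ξ):
  E: 299 − 1(224) − 1(27.15) = 47.84
  G: 0 + 1(224) = 224
  D: 0 + 1(27.15) = 27.15

27.2 mol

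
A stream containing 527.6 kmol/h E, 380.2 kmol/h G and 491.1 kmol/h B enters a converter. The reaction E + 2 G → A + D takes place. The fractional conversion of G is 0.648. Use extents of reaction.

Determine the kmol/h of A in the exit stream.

G reacted = 0.648 × 380.2 = 246.4 kmol/h; ν_G = −2, so ξ = 246.4/2 = 123.2 kmol/h.
Outlet amounts (n = n₀ + ν ξ):
  E: 527.6 − 1(123.2) = 404.4
  G: 380.2 − 2(123.2) = 133.8
  A: 0 + 1(123.2) = 123.2
  D: 0 + 1(123.2) = 123.2
  B: 491.1 (inert)

123 kmol/h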